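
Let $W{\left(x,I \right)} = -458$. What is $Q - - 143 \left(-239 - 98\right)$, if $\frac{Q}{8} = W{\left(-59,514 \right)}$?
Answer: $-51855$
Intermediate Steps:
$Q = -3664$ ($Q = 8 \left(-458\right) = -3664$)
$Q - - 143 \left(-239 - 98\right) = -3664 - - 143 \left(-239 - 98\right) = -3664 - \left(-143\right) \left(-337\right) = -3664 - 48191 = -51855$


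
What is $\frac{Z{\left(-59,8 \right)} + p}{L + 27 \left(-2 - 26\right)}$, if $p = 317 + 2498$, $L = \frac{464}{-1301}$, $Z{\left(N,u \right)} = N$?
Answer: $- \frac{896389}{246005} \approx -3.6438$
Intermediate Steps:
$L = - \frac{464}{1301}$ ($L = 464 \left(- \frac{1}{1301}\right) = - \frac{464}{1301} \approx -0.35665$)
$p = 2815$
$\frac{Z{\left(-59,8 \right)} + p}{L + 27 \left(-2 - 26\right)} = \frac{-59 + 2815}{- \frac{464}{1301} + 27 \left(-2 - 26\right)} = \frac{2756}{- \frac{464}{1301} + 27 \left(-28\right)} = \frac{2756}{- \frac{464}{1301} - 756} = \frac{2756}{- \frac{984020}{1301}} = 2756 \left(- \frac{1301}{984020}\right) = - \frac{896389}{246005}$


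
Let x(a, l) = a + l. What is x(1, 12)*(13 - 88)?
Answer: -975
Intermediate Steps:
x(1, 12)*(13 - 88) = (1 + 12)*(13 - 88) = 13*(-75) = -975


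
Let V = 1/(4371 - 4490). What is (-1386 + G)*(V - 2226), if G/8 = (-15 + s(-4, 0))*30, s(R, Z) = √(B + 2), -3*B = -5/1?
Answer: 1320766470/119 - 21191600*√33/119 ≈ 1.0076e+7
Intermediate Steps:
B = 5/3 (B = -(-5)/(3*1) = -(-5)/3 = -⅓*(-5) = 5/3 ≈ 1.6667)
s(R, Z) = √33/3 (s(R, Z) = √(5/3 + 2) = √(11/3) = √33/3)
G = -3600 + 80*√33 (G = 8*((-15 + √33/3)*30) = 8*(-450 + 10*√33) = -3600 + 80*√33 ≈ -3140.4)
V = -1/119 (V = 1/(-119) = -1/119 ≈ -0.0084034)
(-1386 + G)*(V - 2226) = (-1386 + (-3600 + 80*√33))*(-1/119 - 2226) = (-4986 + 80*√33)*(-264895/119) = 1320766470/119 - 21191600*√33/119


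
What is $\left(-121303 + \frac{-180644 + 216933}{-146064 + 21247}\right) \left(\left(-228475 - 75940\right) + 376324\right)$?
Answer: $- \frac{98977592691960}{11347} \approx -8.7228 \cdot 10^{9}$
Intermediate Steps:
$\left(-121303 + \frac{-180644 + 216933}{-146064 + 21247}\right) \left(\left(-228475 - 75940\right) + 376324\right) = \left(-121303 + \frac{36289}{-124817}\right) \left(\left(-228475 - 75940\right) + 376324\right) = \left(-121303 + 36289 \left(- \frac{1}{124817}\right)\right) \left(-304415 + 376324\right) = \left(-121303 - \frac{3299}{11347}\right) 71909 = \left(- \frac{1376428440}{11347}\right) 71909 = - \frac{98977592691960}{11347}$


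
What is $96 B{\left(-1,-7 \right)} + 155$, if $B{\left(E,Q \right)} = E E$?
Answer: $251$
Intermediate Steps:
$B{\left(E,Q \right)} = E^{2}$
$96 B{\left(-1,-7 \right)} + 155 = 96 \left(-1\right)^{2} + 155 = 96 \cdot 1 + 155 = 96 + 155 = 251$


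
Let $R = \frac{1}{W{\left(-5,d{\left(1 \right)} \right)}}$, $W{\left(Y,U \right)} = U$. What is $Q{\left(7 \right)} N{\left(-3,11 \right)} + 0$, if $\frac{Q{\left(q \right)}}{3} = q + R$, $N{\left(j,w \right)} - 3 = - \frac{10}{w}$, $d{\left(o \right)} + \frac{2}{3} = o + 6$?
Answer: $\frac{9384}{209} \approx 44.9$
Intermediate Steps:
$d{\left(o \right)} = \frac{16}{3} + o$ ($d{\left(o \right)} = - \frac{2}{3} + \left(o + 6\right) = - \frac{2}{3} + \left(6 + o\right) = \frac{16}{3} + o$)
$N{\left(j,w \right)} = 3 - \frac{10}{w}$
$R = \frac{3}{19}$ ($R = \frac{1}{\frac{16}{3} + 1} = \frac{1}{\frac{19}{3}} = \frac{3}{19} \approx 0.15789$)
$Q{\left(q \right)} = \frac{9}{19} + 3 q$ ($Q{\left(q \right)} = 3 \left(q + \frac{3}{19}\right) = 3 \left(\frac{3}{19} + q\right) = \frac{9}{19} + 3 q$)
$Q{\left(7 \right)} N{\left(-3,11 \right)} + 0 = \left(\frac{9}{19} + 3 \cdot 7\right) \left(3 - \frac{10}{11}\right) + 0 = \left(\frac{9}{19} + 21\right) \left(3 - \frac{10}{11}\right) + 0 = \frac{408 \left(3 - \frac{10}{11}\right)}{19} + 0 = \frac{408}{19} \cdot \frac{23}{11} + 0 = \frac{9384}{209} + 0 = \frac{9384}{209}$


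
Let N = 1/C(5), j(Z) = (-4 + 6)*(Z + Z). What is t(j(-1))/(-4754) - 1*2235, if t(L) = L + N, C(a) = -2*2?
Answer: -42500743/19016 ≈ -2235.0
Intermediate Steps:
C(a) = -4
j(Z) = 4*Z (j(Z) = 2*(2*Z) = 4*Z)
N = -1/4 (N = 1/(-4) = -1/4 ≈ -0.25000)
t(L) = -1/4 + L (t(L) = L - 1/4 = -1/4 + L)
t(j(-1))/(-4754) - 1*2235 = (-1/4 + 4*(-1))/(-4754) - 1*2235 = (-1/4 - 4)*(-1/4754) - 2235 = -17/4*(-1/4754) - 2235 = 17/19016 - 2235 = -42500743/19016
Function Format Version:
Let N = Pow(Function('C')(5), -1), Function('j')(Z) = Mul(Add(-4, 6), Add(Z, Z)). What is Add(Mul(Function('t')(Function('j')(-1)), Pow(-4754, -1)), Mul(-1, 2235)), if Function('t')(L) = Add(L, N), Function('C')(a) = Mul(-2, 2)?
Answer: Rational(-42500743, 19016) ≈ -2235.0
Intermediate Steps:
Function('C')(a) = -4
Function('j')(Z) = Mul(4, Z) (Function('j')(Z) = Mul(2, Mul(2, Z)) = Mul(4, Z))
N = Rational(-1, 4) (N = Pow(-4, -1) = Rational(-1, 4) ≈ -0.25000)
Function('t')(L) = Add(Rational(-1, 4), L) (Function('t')(L) = Add(L, Rational(-1, 4)) = Add(Rational(-1, 4), L))
Add(Mul(Function('t')(Function('j')(-1)), Pow(-4754, -1)), Mul(-1, 2235)) = Add(Mul(Add(Rational(-1, 4), Mul(4, -1)), Pow(-4754, -1)), Mul(-1, 2235)) = Add(Mul(Add(Rational(-1, 4), -4), Rational(-1, 4754)), -2235) = Add(Mul(Rational(-17, 4), Rational(-1, 4754)), -2235) = Add(Rational(17, 19016), -2235) = Rational(-42500743, 19016)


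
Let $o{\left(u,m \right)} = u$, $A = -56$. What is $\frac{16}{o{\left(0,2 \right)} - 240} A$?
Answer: $\frac{56}{15} \approx 3.7333$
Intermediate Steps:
$\frac{16}{o{\left(0,2 \right)} - 240} A = \frac{16}{0 - 240} \left(-56\right) = \frac{16}{-240} \left(-56\right) = 16 \left(- \frac{1}{240}\right) \left(-56\right) = \left(- \frac{1}{15}\right) \left(-56\right) = \frac{56}{15}$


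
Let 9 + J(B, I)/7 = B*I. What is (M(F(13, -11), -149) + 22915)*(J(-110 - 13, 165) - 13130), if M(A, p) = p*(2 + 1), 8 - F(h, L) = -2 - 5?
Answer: -3488336744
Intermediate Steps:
F(h, L) = 15 (F(h, L) = 8 - (-2 - 5) = 8 - 1*(-7) = 8 + 7 = 15)
M(A, p) = 3*p (M(A, p) = p*3 = 3*p)
J(B, I) = -63 + 7*B*I (J(B, I) = -63 + 7*(B*I) = -63 + 7*B*I)
(M(F(13, -11), -149) + 22915)*(J(-110 - 13, 165) - 13130) = (3*(-149) + 22915)*((-63 + 7*(-110 - 13)*165) - 13130) = (-447 + 22915)*((-63 + 7*(-123)*165) - 13130) = 22468*((-63 - 142065) - 13130) = 22468*(-142128 - 13130) = 22468*(-155258) = -3488336744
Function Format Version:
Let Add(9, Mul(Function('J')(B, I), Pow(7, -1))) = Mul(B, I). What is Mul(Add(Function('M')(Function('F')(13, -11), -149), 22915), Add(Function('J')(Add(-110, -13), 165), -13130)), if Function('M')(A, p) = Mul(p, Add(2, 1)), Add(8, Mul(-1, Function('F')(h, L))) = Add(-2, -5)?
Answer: -3488336744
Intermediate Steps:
Function('F')(h, L) = 15 (Function('F')(h, L) = Add(8, Mul(-1, Add(-2, -5))) = Add(8, Mul(-1, -7)) = Add(8, 7) = 15)
Function('M')(A, p) = Mul(3, p) (Function('M')(A, p) = Mul(p, 3) = Mul(3, p))
Function('J')(B, I) = Add(-63, Mul(7, B, I)) (Function('J')(B, I) = Add(-63, Mul(7, Mul(B, I))) = Add(-63, Mul(7, B, I)))
Mul(Add(Function('M')(Function('F')(13, -11), -149), 22915), Add(Function('J')(Add(-110, -13), 165), -13130)) = Mul(Add(Mul(3, -149), 22915), Add(Add(-63, Mul(7, Add(-110, -13), 165)), -13130)) = Mul(Add(-447, 22915), Add(Add(-63, Mul(7, -123, 165)), -13130)) = Mul(22468, Add(Add(-63, -142065), -13130)) = Mul(22468, Add(-142128, -13130)) = Mul(22468, -155258) = -3488336744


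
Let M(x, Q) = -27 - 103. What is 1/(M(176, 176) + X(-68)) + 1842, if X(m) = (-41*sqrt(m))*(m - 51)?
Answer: 1490852621383/809366244 - 4879*I*sqrt(17)/809366244 ≈ 1842.0 - 2.4855e-5*I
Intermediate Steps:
M(x, Q) = -130
X(m) = -41*sqrt(m)*(-51 + m) (X(m) = (-41*sqrt(m))*(-51 + m) = -41*sqrt(m)*(-51 + m))
1/(M(176, 176) + X(-68)) + 1842 = 1/(-130 + 41*sqrt(-68)*(51 - 1*(-68))) + 1842 = 1/(-130 + 41*(2*I*sqrt(17))*(51 + 68)) + 1842 = 1/(-130 + 41*(2*I*sqrt(17))*119) + 1842 = 1/(-130 + 9758*I*sqrt(17)) + 1842 = 1842 + 1/(-130 + 9758*I*sqrt(17))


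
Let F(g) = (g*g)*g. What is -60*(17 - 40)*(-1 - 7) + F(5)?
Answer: -10915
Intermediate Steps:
F(g) = g³ (F(g) = g²*g = g³)
-60*(17 - 40)*(-1 - 7) + F(5) = -60*(17 - 40)*(-1 - 7) + 5³ = -(-1380)*(-8) + 125 = -60*184 + 125 = -11040 + 125 = -10915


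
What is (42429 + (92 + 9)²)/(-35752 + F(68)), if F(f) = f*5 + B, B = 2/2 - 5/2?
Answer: -105260/70827 ≈ -1.4862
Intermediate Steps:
B = -3/2 (B = 2*(½) - 5*½ = 1 - 5/2 = -3/2 ≈ -1.5000)
F(f) = -3/2 + 5*f (F(f) = f*5 - 3/2 = 5*f - 3/2 = -3/2 + 5*f)
(42429 + (92 + 9)²)/(-35752 + F(68)) = (42429 + (92 + 9)²)/(-35752 + (-3/2 + 5*68)) = (42429 + 101²)/(-35752 + (-3/2 + 340)) = (42429 + 10201)/(-35752 + 677/2) = 52630/(-70827/2) = 52630*(-2/70827) = -105260/70827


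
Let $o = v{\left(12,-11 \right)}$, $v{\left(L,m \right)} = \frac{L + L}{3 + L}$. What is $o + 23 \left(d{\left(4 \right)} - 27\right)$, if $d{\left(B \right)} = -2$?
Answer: $- \frac{3327}{5} \approx -665.4$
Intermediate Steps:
$v{\left(L,m \right)} = \frac{2 L}{3 + L}$
$o = \frac{8}{5}$ ($o = 2 \cdot 12 \frac{1}{3 + 12} = 2 \cdot 12 \cdot \frac{1}{15} = \frac{8}{5} \approx 1.6$)
$o + 23 \left(d{\left(4 \right)} - 27\right) = \frac{8}{5} + 23 \left(-2 - 27\right) = \frac{8}{5} + 23 \left(-29\right) = \frac{8}{5} - 667 = - \frac{3327}{5}$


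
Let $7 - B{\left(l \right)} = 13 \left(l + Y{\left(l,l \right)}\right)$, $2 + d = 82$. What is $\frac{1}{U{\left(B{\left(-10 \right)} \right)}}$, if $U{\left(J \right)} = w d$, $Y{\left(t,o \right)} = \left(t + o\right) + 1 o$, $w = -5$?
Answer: $- \frac{1}{400} \approx -0.0025$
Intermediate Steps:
$d = 80$ ($d = -2 + 82 = 80$)
$Y{\left(t,o \right)} = t + 2 o$ ($Y{\left(t,o \right)} = \left(o + t\right) + o = t + 2 o$)
$B{\left(l \right)} = 7 - 52 l$ ($B{\left(l \right)} = 7 - 13 \left(l + \left(l + 2 l\right)\right) = 7 - 13 \left(l + 3 l\right) = 7 - 13 \cdot 4 l = 7 - 52 l$)
$U{\left(J \right)} = -400$ ($U{\left(J \right)} = \left(-5\right) 80 = -400$)
$\frac{1}{U{\left(B{\left(-10 \right)} \right)}} = \frac{1}{-400} = - \frac{1}{400}$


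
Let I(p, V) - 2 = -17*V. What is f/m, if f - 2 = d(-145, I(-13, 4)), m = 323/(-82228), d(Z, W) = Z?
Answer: 11758604/323 ≈ 36404.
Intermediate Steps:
I(p, V) = 2 - 17*V
m = -323/82228 (m = 323*(-1/82228) = -323/82228 ≈ -0.0039281)
f = -143 (f = 2 - 145 = -143)
f/m = -143/(-323/82228) = -143*(-82228/323) = 11758604/323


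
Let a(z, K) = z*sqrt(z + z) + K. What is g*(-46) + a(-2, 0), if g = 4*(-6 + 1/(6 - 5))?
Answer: 920 - 4*I ≈ 920.0 - 4.0*I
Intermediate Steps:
a(z, K) = K + sqrt(2)*z**(3/2) (a(z, K) = z*sqrt(2*z) + K = z*(sqrt(2)*sqrt(z)) + K = sqrt(2)*z**(3/2) + K = K + sqrt(2)*z**(3/2))
g = -20 (g = 4*(-6 + 1/1) = 4*(-6 + 1) = 4*(-5) = -20)
g*(-46) + a(-2, 0) = -20*(-46) + (0 + sqrt(2)*(-2)**(3/2)) = 920 + (0 + sqrt(2)*(-2*I*sqrt(2))) = 920 + (0 - 4*I) = 920 - 4*I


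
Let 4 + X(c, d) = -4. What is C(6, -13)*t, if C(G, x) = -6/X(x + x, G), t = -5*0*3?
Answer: 0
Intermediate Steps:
t = 0 (t = 0*3 = 0)
X(c, d) = -8 (X(c, d) = -4 - 4 = -8)
C(G, x) = 3/4 (C(G, x) = -6/(-8) = -6*(-1/8) = 3/4)
C(6, -13)*t = (3/4)*0 = 0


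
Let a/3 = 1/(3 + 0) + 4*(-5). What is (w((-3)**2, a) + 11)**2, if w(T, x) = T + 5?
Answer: 625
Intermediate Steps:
a = -59 (a = 3*(1/(3 + 0) + 4*(-5)) = 3*(1/3 - 20) = 3*(-59/3) = -59)
w(T, x) = 5 + T
(w((-3)**2, a) + 11)**2 = ((5 + (-3)**2) + 11)**2 = ((5 + 9) + 11)**2 = (14 + 11)**2 = 25**2 = 625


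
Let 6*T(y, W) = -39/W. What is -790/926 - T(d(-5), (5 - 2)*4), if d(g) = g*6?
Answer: -3461/11112 ≈ -0.31147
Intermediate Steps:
d(g) = 6*g
T(y, W) = -13/(2*W) (T(y, W) = (-39/W)/6 = -13/(2*W))
-790/926 - T(d(-5), (5 - 2)*4) = -790/926 - (-13)/(2*((5 - 2)*4)) = -790*1/926 - (-13)/(2*(3*4)) = -395/463 - (-13)/(2*12) = -395/463 - 1*(-13/24) = -395/463 + 13/24 = -3461/11112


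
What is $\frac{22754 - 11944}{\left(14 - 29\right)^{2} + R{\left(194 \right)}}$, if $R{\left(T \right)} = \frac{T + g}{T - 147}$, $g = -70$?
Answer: $\frac{508070}{10699} \approx 47.488$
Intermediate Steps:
$R{\left(T \right)} = \frac{-70 + T}{-147 + T}$ ($R{\left(T \right)} = \frac{T - 70}{T - 147} = \frac{-70 + T}{-147 + T}$)
$\frac{22754 - 11944}{\left(14 - 29\right)^{2} + R{\left(194 \right)}} = \frac{22754 - 11944}{\left(14 - 29\right)^{2} + \frac{-70 + 194}{-147 + 194}} = \frac{10810}{\left(-15\right)^{2} + \frac{1}{47} \cdot 124} = \frac{10810}{225 + \frac{1}{47} \cdot 124} = \frac{10810}{225 + \frac{124}{47}} = \frac{10810}{\frac{10699}{47}} = 10810 \cdot \frac{47}{10699} = \frac{508070}{10699}$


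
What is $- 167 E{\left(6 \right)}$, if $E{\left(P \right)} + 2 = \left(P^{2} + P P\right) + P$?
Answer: $-12692$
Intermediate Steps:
$E{\left(P \right)} = -2 + P + 2 P^{2}$ ($E{\left(P \right)} = -2 + \left(\left(P^{2} + P P\right) + P\right) = -2 + \left(\left(P^{2} + P^{2}\right) + P\right) = -2 + \left(2 P^{2} + P\right) = -2 + \left(P + 2 P^{2}\right) = -2 + P + 2 P^{2}$)
$- 167 E{\left(6 \right)} = - 167 \left(-2 + 6 + 2 \cdot 6^{2}\right) = - 167 \left(-2 + 6 + 2 \cdot 36\right) = - 167 \left(-2 + 6 + 72\right) = \left(-167\right) 76 = -12692$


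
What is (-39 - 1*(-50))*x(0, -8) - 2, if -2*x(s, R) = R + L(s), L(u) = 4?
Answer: 20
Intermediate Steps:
x(s, R) = -2 - R/2 (x(s, R) = -(R + 4)/2 = -(4 + R)/2 = -2 - R/2)
(-39 - 1*(-50))*x(0, -8) - 2 = (-39 - 1*(-50))*(-2 - ½*(-8)) - 2 = (-39 + 50)*(-2 + 4) - 2 = 11*2 - 2 = 22 - 2 = 20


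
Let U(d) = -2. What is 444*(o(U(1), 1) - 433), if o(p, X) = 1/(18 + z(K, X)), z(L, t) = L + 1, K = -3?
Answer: -768897/4 ≈ -1.9222e+5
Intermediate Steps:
z(L, t) = 1 + L
o(p, X) = 1/16 (o(p, X) = 1/(18 + (1 - 3)) = 1/(18 - 2) = 1/16)
444*(o(U(1), 1) - 433) = 444*(1/16 - 433) = 444*(-6927/16) = -768897/4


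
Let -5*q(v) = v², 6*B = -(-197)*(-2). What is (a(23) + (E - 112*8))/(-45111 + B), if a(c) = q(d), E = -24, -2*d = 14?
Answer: 13947/677650 ≈ 0.020581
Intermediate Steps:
d = -7 (d = -½*14 = -7)
B = -197/3 (B = (-(-197)*(-2))/6 = (-197*2)/6 = (⅙)*(-394) = -197/3 ≈ -65.667)
q(v) = -v²/5
a(c) = -49/5 (a(c) = -⅕*(-7)² = -⅕*49 = -49/5)
(a(23) + (E - 112*8))/(-45111 + B) = (-49/5 + (-24 - 112*8))/(-45111 - 197/3) = (-49/5 + (-24 - 896))/(-135530/3) = (-49/5 - 920)*(-3/135530) = -4649/5*(-3/135530) = 13947/677650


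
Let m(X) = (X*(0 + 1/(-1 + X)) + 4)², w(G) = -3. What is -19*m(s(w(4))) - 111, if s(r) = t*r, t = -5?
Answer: -117535/196 ≈ -599.67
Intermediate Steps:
s(r) = -5*r
m(X) = (4 + X/(-1 + X))² (m(X) = (X/(-1 + X) + 4)² = (4 + X/(-1 + X))²)
-19*m(s(w(4))) - 111 = -19*(-4 + 5*(-5*(-3)))²/(-1 - 5*(-3))² - 111 = -19*(-4 + 5*15)²/(-1 + 15)² - 111 = -19*(-4 + 75)²/14² - 111 = -19*71²/196 - 111 = -19*5041/196 - 111 = -95779/196 - 111 = -117535/196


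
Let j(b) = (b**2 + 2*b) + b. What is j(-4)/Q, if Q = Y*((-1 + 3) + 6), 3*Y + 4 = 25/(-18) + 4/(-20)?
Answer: -135/503 ≈ -0.26839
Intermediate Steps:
Y = -503/270 (Y = -4/3 + (25/(-18) + 4/(-20))/3 = -4/3 + (25*(-1/18) + 4*(-1/20))/3 = -4/3 + (-25/18 - 1/5)/3 = -4/3 + (1/3)*(-143/90) = -4/3 - 143/270 = -503/270 ≈ -1.8630)
Q = -2012/135 (Q = -503*((-1 + 3) + 6)/270 = -503*(2 + 6)/270 = -503/270*8 = -2012/135 ≈ -14.904)
j(b) = b**2 + 3*b
j(-4)/Q = (-4*(3 - 4))/(-2012/135) = -4*(-1)*(-135/2012) = 4*(-135/2012) = -135/503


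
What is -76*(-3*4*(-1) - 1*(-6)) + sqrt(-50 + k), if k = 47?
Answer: -1368 + I*sqrt(3) ≈ -1368.0 + 1.732*I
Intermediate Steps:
-76*(-3*4*(-1) - 1*(-6)) + sqrt(-50 + k) = -76*(-3*4*(-1) - 1*(-6)) + sqrt(-50 + 47) = -76*(-12*(-1) + 6) + sqrt(-3) = -76*(12 + 6) + I*sqrt(3) = -76*18 + I*sqrt(3) = -1368 + I*sqrt(3)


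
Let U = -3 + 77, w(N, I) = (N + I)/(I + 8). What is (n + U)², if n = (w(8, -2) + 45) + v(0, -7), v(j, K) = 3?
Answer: 15129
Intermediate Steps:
w(N, I) = (I + N)/(8 + I)
n = 49 (n = ((-2 + 8)/(8 - 2) + 45) + 3 = (6/6 + 45) + 3 = ((⅙)*6 + 45) + 3 = (1 + 45) + 3 = 46 + 3 = 49)
U = 74
(n + U)² = (49 + 74)² = 123² = 15129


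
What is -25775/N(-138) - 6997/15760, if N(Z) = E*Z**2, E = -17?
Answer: -464762689/1275567120 ≈ -0.36436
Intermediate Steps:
N(Z) = -17*Z**2
-25775/N(-138) - 6997/15760 = -25775/((-17*(-138)**2)) - 6997/15760 = -25775/((-17*19044)) - 6997*1/15760 = -25775/(-323748) - 6997/15760 = -25775*(-1/323748) - 6997/15760 = 25775/323748 - 6997/15760 = -464762689/1275567120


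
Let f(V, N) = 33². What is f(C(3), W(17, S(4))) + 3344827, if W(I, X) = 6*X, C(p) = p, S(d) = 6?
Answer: 3345916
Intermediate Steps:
f(V, N) = 1089
f(C(3), W(17, S(4))) + 3344827 = 1089 + 3344827 = 3345916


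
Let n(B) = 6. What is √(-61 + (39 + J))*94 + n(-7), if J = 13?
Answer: 6 + 282*I ≈ 6.0 + 282.0*I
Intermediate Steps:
√(-61 + (39 + J))*94 + n(-7) = √(-61 + (39 + 13))*94 + 6 = √(-61 + 52)*94 + 6 = √(-9)*94 + 6 = (3*I)*94 + 6 = 282*I + 6 = 6 + 282*I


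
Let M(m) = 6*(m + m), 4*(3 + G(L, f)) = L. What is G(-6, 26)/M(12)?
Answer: -1/32 ≈ -0.031250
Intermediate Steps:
G(L, f) = -3 + L/4
M(m) = 12*m (M(m) = 6*(2*m) = 12*m)
G(-6, 26)/M(12) = (-3 + (1/4)*(-6))/((12*12)) = (-3 - 3/2)/144 = -9/2*1/144 = -1/32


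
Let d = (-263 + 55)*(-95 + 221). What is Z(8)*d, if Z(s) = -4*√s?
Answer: 209664*√2 ≈ 2.9651e+5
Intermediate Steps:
d = -26208 (d = -208*126 = -26208)
Z(8)*d = -8*√2*(-26208) = 209664*√2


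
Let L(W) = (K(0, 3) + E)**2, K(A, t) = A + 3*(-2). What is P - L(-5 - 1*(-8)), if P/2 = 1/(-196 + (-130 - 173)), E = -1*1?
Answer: -24453/499 ≈ -49.004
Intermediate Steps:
K(A, t) = -6 + A (K(A, t) = A - 6 = -6 + A)
E = -1
P = -2/499 (P = 2/(-196 + (-130 - 173)) = 2/(-196 - 303) = 2/(-499) = 2*(-1/499) = -2/499 ≈ -0.0040080)
L(W) = 49 (L(W) = ((-6 + 0) - 1)**2 = (-6 - 1)**2 = (-7)**2 = 49)
P - L(-5 - 1*(-8)) = -2/499 - 1*49 = -2/499 - 49 = -24453/499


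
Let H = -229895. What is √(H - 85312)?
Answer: 3*I*√35023 ≈ 561.43*I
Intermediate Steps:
√(H - 85312) = √(-229895 - 85312) = √(-315207) = 3*I*√35023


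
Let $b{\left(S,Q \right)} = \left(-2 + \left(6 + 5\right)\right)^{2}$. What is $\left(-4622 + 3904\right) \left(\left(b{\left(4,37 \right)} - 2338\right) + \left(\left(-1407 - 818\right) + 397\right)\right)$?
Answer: $2933030$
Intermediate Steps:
$b{\left(S,Q \right)} = 81$ ($b{\left(S,Q \right)} = \left(-2 + 11\right)^{2} = 9^{2} = 81$)
$\left(-4622 + 3904\right) \left(\left(b{\left(4,37 \right)} - 2338\right) + \left(\left(-1407 - 818\right) + 397\right)\right) = \left(-4622 + 3904\right) \left(\left(81 - 2338\right) + \left(\left(-1407 - 818\right) + 397\right)\right) = - 718 \left(\left(81 - 2338\right) + \left(-2225 + 397\right)\right) = - 718 \left(-2257 - 1828\right) = \left(-718\right) \left(-4085\right) = 2933030$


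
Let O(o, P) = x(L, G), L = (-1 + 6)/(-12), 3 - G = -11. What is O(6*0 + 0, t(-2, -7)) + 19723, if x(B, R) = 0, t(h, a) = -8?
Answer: 19723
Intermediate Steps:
G = 14 (G = 3 - 1*(-11) = 3 + 11 = 14)
L = -5/12 (L = 5*(-1/12) = -5/12 ≈ -0.41667)
O(o, P) = 0
O(6*0 + 0, t(-2, -7)) + 19723 = 0 + 19723 = 19723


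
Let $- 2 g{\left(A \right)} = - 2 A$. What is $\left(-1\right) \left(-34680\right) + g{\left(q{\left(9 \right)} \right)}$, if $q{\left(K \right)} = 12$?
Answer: $34692$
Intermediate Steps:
$g{\left(A \right)} = A$ ($g{\left(A \right)} = - \frac{\left(-2\right) A}{2} = A$)
$\left(-1\right) \left(-34680\right) + g{\left(q{\left(9 \right)} \right)} = \left(-1\right) \left(-34680\right) + 12 = 34680 + 12 = 34692$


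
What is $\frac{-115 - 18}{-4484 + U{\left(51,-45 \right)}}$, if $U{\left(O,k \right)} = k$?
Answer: $\frac{19}{647} \approx 0.029366$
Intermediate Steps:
$\frac{-115 - 18}{-4484 + U{\left(51,-45 \right)}} = \frac{-115 - 18}{-4484 - 45} = - \frac{133}{-4529} = \left(-133\right) \left(- \frac{1}{4529}\right) = \frac{19}{647}$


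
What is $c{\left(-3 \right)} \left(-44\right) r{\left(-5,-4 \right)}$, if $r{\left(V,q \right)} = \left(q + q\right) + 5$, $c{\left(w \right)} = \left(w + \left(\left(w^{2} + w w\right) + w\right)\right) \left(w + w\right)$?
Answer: $-9504$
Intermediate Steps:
$c{\left(w \right)} = 2 w \left(2 w + 2 w^{2}\right)$ ($c{\left(w \right)} = \left(w + \left(\left(w^{2} + w^{2}\right) + w\right)\right) 2 w = \left(w + \left(2 w^{2} + w\right)\right) 2 w = \left(w + \left(w + 2 w^{2}\right)\right) 2 w = \left(2 w + 2 w^{2}\right) 2 w = 2 w \left(2 w + 2 w^{2}\right)$)
$r{\left(V,q \right)} = 5 + 2 q$ ($r{\left(V,q \right)} = 2 q + 5 = 5 + 2 q$)
$c{\left(-3 \right)} \left(-44\right) r{\left(-5,-4 \right)} = 4 \left(-3\right)^{2} \left(1 - 3\right) \left(-44\right) \left(5 + 2 \left(-4\right)\right) = 4 \cdot 9 \left(-2\right) \left(-44\right) \left(5 - 8\right) = \left(-72\right) \left(-44\right) \left(-3\right) = 3168 \left(-3\right) = -9504$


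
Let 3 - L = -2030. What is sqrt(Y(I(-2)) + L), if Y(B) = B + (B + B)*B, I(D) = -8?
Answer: sqrt(2153) ≈ 46.400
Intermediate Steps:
Y(B) = B + 2*B**2 (Y(B) = B + (2*B)*B = B + 2*B**2)
L = 2033 (L = 3 - 1*(-2030) = 3 + 2030 = 2033)
sqrt(Y(I(-2)) + L) = sqrt(-8*(1 + 2*(-8)) + 2033) = sqrt(-8*(1 - 16) + 2033) = sqrt(-8*(-15) + 2033) = sqrt(120 + 2033) = sqrt(2153)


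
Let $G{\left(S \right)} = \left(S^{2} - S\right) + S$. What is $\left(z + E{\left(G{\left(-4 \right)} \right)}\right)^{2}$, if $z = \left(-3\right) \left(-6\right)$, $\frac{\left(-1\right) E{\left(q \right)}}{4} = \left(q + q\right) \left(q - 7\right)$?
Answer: $1285956$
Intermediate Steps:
$G{\left(S \right)} = S^{2}$
$E{\left(q \right)} = - 8 q \left(-7 + q\right)$ ($E{\left(q \right)} = - 4 \left(q + q\right) \left(q - 7\right) = - 4 \cdot 2 q \left(-7 + q\right) = - 8 q \left(-7 + q\right)$)
$z = 18$
$\left(z + E{\left(G{\left(-4 \right)} \right)}\right)^{2} = \left(18 + 8 \left(-4\right)^{2} \left(7 - \left(-4\right)^{2}\right)\right)^{2} = \left(18 + 8 \cdot 16 \left(7 - 16\right)\right)^{2} = \left(18 + 8 \cdot 16 \left(-9\right)\right)^{2} = \left(18 - 1152\right)^{2} = \left(-1134\right)^{2} = 1285956$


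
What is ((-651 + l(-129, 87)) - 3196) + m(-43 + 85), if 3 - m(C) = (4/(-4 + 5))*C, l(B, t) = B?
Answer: -4141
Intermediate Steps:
m(C) = 3 - 4*C (m(C) = 3 - 4/(-4 + 5)*C = 3 - 4/1*C = 3 - 4*1*C = 3 - 4*C)
((-651 + l(-129, 87)) - 3196) + m(-43 + 85) = ((-651 - 129) - 3196) + (3 - 4*(-43 + 85)) = (-780 - 3196) + (3 - 4*42) = -3976 + (3 - 168) = -3976 - 165 = -4141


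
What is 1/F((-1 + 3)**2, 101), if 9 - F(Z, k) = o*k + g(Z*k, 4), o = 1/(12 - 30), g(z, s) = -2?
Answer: 18/299 ≈ 0.060201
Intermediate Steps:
o = -1/18 (o = 1/(-18) = -1/18 ≈ -0.055556)
F(Z, k) = 11 + k/18 (F(Z, k) = 9 - (-k/18 - 2) = 9 - (-2 - k/18) = 9 + (2 + k/18) = 11 + k/18)
1/F((-1 + 3)**2, 101) = 1/(11 + (1/18)*101) = 1/(11 + 101/18) = 1/(299/18) = 18/299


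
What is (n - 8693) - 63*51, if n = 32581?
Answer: 20675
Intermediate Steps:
(n - 8693) - 63*51 = (32581 - 8693) - 63*51 = 23888 - 3213 = 20675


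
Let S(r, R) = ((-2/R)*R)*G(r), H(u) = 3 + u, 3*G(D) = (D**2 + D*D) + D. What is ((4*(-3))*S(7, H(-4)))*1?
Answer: 840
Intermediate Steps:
G(D) = D/3 + 2*D**2/3 (G(D) = ((D**2 + D*D) + D)/3 = ((D**2 + D**2) + D)/3 = (2*D**2 + D)/3 = (D + 2*D**2)/3 = D/3 + 2*D**2/3)
S(r, R) = -2*r*(1 + 2*r)/3 (S(r, R) = ((-2/R)*R)*(r*(1 + 2*r)/3) = -2*r*(1 + 2*r)/3)
((4*(-3))*S(7, H(-4)))*1 = ((4*(-3))*(-2/3*7*(1 + 2*7)))*1 = -(-8)*7*(1 + 14)*1 = -(-8)*7*15*1 = -12*(-70)*1 = 840*1 = 840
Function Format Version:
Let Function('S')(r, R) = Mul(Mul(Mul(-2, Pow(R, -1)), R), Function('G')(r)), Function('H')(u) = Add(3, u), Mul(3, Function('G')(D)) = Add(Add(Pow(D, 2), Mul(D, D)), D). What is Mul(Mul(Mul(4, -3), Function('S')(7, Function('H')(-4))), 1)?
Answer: 840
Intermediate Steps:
Function('G')(D) = Add(Mul(Rational(1, 3), D), Mul(Rational(2, 3), Pow(D, 2))) (Function('G')(D) = Mul(Rational(1, 3), Add(Add(Pow(D, 2), Mul(D, D)), D)) = Mul(Rational(1, 3), Add(Add(Pow(D, 2), Pow(D, 2)), D)) = Mul(Rational(1, 3), Add(Mul(2, Pow(D, 2)), D)) = Mul(Rational(1, 3), Add(D, Mul(2, Pow(D, 2)))) = Add(Mul(Rational(1, 3), D), Mul(Rational(2, 3), Pow(D, 2))))
Function('S')(r, R) = Mul(Rational(-2, 3), r, Add(1, Mul(2, r))) (Function('S')(r, R) = Mul(Mul(Mul(-2, Pow(R, -1)), R), Mul(Rational(1, 3), r, Add(1, Mul(2, r)))) = Mul(-2, Mul(Rational(1, 3), r, Add(1, Mul(2, r)))) = Mul(Rational(-2, 3), r, Add(1, Mul(2, r))))
Mul(Mul(Mul(4, -3), Function('S')(7, Function('H')(-4))), 1) = Mul(Mul(Mul(4, -3), Mul(Rational(-2, 3), 7, Add(1, Mul(2, 7)))), 1) = Mul(Mul(-12, Mul(Rational(-2, 3), 7, Add(1, 14))), 1) = Mul(Mul(-12, Mul(Rational(-2, 3), 7, 15)), 1) = Mul(Mul(-12, -70), 1) = Mul(840, 1) = 840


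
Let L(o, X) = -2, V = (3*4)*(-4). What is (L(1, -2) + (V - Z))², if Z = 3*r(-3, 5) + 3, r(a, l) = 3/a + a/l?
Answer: 58081/25 ≈ 2323.2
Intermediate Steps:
V = -48 (V = 12*(-4) = -48)
Z = -9/5 (Z = 3*(3/(-3) - 3/5) + 3 = 3*(3*(-⅓) - 3*⅕) + 3 = 3*(-1 - ⅗) + 3 = 3*(-8/5) + 3 = -24/5 + 3 = -9/5 ≈ -1.8000)
(L(1, -2) + (V - Z))² = (-2 + (-48 - 1*(-9/5)))² = (-2 + (-48 + 9/5))² = (-2 - 231/5)² = (-241/5)² = 58081/25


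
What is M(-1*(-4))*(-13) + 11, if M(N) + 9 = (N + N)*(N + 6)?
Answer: -912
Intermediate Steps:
M(N) = -9 + 2*N*(6 + N) (M(N) = -9 + (N + N)*(N + 6) = -9 + (2*N)*(6 + N) = -9 + 2*N*(6 + N))
M(-1*(-4))*(-13) + 11 = (-9 + 2*(-1*(-4))² + 12*(-1*(-4)))*(-13) + 11 = (-9 + 2*4² + 12*4)*(-13) + 11 = (-9 + 2*16 + 48)*(-13) + 11 = (-9 + 32 + 48)*(-13) + 11 = 71*(-13) + 11 = -923 + 11 = -912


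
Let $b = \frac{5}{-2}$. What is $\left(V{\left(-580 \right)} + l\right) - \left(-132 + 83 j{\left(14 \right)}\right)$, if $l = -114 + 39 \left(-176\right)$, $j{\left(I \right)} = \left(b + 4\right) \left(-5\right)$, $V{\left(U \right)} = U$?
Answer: $- \frac{13607}{2} \approx -6803.5$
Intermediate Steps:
$b = - \frac{5}{2}$ ($b = 5 \left(- \frac{1}{2}\right) = - \frac{5}{2} \approx -2.5$)
$j{\left(I \right)} = - \frac{15}{2}$ ($j{\left(I \right)} = \left(- \frac{5}{2} + 4\right) \left(-5\right) = \frac{3}{2} \left(-5\right) = - \frac{15}{2}$)
$l = -6978$ ($l = -114 - 6864 = -6978$)
$\left(V{\left(-580 \right)} + l\right) - \left(-132 + 83 j{\left(14 \right)}\right) = \left(-580 - 6978\right) + \left(132 - - \frac{1245}{2}\right) = -7558 + \left(132 + \frac{1245}{2}\right) = -7558 + \frac{1509}{2} = - \frac{13607}{2}$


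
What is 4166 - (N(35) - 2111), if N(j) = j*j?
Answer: 5052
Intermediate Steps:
N(j) = j²
4166 - (N(35) - 2111) = 4166 - (35² - 2111) = 4166 - (1225 - 2111) = 4166 - 1*(-886) = 4166 + 886 = 5052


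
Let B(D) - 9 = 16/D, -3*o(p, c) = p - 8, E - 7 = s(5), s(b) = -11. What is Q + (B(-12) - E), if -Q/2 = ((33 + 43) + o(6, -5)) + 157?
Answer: -1367/3 ≈ -455.67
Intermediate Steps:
E = -4 (E = 7 - 11 = -4)
o(p, c) = 8/3 - p/3 (o(p, c) = -(p - 8)/3 = -(-8 + p)/3 = 8/3 - p/3)
Q = -1402/3 (Q = -2*(((33 + 43) + (8/3 - 1/3*6)) + 157) = -2*((76 + (8/3 - 2)) + 157) = -2*((76 + 2/3) + 157) = -2*(230/3 + 157) = -2*701/3 = -1402/3 ≈ -467.33)
B(D) = 9 + 16/D
Q + (B(-12) - E) = -1402/3 + ((9 + 16/(-12)) - 1*(-4)) = -1402/3 + ((9 + 16*(-1/12)) + 4) = -1402/3 + ((9 - 4/3) + 4) = -1402/3 + (23/3 + 4) = -1402/3 + 35/3 = -1367/3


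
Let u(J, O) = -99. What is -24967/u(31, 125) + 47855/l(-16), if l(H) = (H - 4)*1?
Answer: -847661/396 ≈ -2140.6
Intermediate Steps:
l(H) = -4 + H (l(H) = (-4 + H)*1 = -4 + H)
-24967/u(31, 125) + 47855/l(-16) = -24967/(-99) + 47855/(-4 - 16) = -24967*(-1/99) + 47855/(-20) = 24967/99 + 47855*(-1/20) = 24967/99 - 9571/4 = -847661/396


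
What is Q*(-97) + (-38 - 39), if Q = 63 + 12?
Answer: -7352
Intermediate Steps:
Q = 75
Q*(-97) + (-38 - 39) = 75*(-97) + (-38 - 39) = -7275 - 77 = -7352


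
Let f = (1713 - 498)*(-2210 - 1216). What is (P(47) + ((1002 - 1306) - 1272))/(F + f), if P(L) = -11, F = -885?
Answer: 529/1387825 ≈ 0.00038117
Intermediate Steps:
f = -4162590 (f = 1215*(-3426) = -4162590)
(P(47) + ((1002 - 1306) - 1272))/(F + f) = (-11 + ((1002 - 1306) - 1272))/(-885 - 4162590) = (-11 + (-304 - 1272))/(-4163475) = (-11 - 1576)*(-1/4163475) = -1587*(-1/4163475) = 529/1387825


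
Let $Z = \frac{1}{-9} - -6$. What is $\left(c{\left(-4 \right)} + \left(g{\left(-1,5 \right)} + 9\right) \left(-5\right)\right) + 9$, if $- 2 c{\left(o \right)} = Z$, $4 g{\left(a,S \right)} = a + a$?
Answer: $- \frac{328}{9} \approx -36.444$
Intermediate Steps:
$g{\left(a,S \right)} = \frac{a}{2}$ ($g{\left(a,S \right)} = \frac{a + a}{4} = \frac{2 a}{4} = \frac{a}{2}$)
$Z = \frac{53}{9}$ ($Z = - \frac{1}{9} + 6 = \frac{53}{9} \approx 5.8889$)
$c{\left(o \right)} = - \frac{53}{18}$ ($c{\left(o \right)} = \left(- \frac{1}{2}\right) \frac{53}{9} = - \frac{53}{18}$)
$\left(c{\left(-4 \right)} + \left(g{\left(-1,5 \right)} + 9\right) \left(-5\right)\right) + 9 = \left(- \frac{53}{18} + \left(\frac{1}{2} \left(-1\right) + 9\right) \left(-5\right)\right) + 9 = \left(- \frac{53}{18} + \left(- \frac{1}{2} + 9\right) \left(-5\right)\right) + 9 = \left(- \frac{53}{18} + \frac{17}{2} \left(-5\right)\right) + 9 = \left(- \frac{53}{18} - \frac{85}{2}\right) + 9 = - \frac{409}{9} + 9 = - \frac{328}{9}$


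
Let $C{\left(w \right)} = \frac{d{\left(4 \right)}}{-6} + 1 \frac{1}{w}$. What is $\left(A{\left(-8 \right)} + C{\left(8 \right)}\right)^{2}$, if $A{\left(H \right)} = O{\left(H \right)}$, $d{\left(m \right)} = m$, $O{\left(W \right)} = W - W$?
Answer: $\frac{169}{576} \approx 0.2934$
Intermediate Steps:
$O{\left(W \right)} = 0$
$A{\left(H \right)} = 0$
$C{\left(w \right)} = - \frac{2}{3} + \frac{1}{w}$ ($C{\left(w \right)} = \frac{4}{-6} + 1 \frac{1}{w} = 4 \left(- \frac{1}{6}\right) + \frac{1}{w} = - \frac{2}{3} + \frac{1}{w}$)
$\left(A{\left(-8 \right)} + C{\left(8 \right)}\right)^{2} = \left(0 - \left(\frac{2}{3} - \frac{1}{8}\right)\right)^{2} = \left(0 + \left(- \frac{2}{3} + \frac{1}{8}\right)\right)^{2} = \left(0 - \frac{13}{24}\right)^{2} = \left(- \frac{13}{24}\right)^{2} = \frac{169}{576}$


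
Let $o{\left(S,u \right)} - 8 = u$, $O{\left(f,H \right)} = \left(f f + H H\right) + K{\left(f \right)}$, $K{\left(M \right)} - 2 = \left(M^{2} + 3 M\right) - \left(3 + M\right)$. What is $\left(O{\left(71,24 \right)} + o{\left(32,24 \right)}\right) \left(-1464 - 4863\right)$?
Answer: $-68527737$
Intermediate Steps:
$K{\left(M \right)} = -1 + M^{2} + 2 M$ ($K{\left(M \right)} = 2 - \left(3 - M^{2} - 2 M\right) = 2 + \left(-3 + M^{2} + 2 M\right) = -1 + M^{2} + 2 M$)
$O{\left(f,H \right)} = -1 + H^{2} + 2 f + 2 f^{2}$ ($O{\left(f,H \right)} = \left(f f + H H\right) + \left(-1 + f^{2} + 2 f\right) = \left(f^{2} + H^{2}\right) + \left(-1 + f^{2} + 2 f\right) = \left(H^{2} + f^{2}\right) + \left(-1 + f^{2} + 2 f\right) = -1 + H^{2} + 2 f + 2 f^{2}$)
$o{\left(S,u \right)} = 8 + u$
$\left(O{\left(71,24 \right)} + o{\left(32,24 \right)}\right) \left(-1464 - 4863\right) = \left(\left(-1 + 24^{2} + 2 \cdot 71 + 2 \cdot 71^{2}\right) + \left(8 + 24\right)\right) \left(-1464 - 4863\right) = \left(\left(-1 + 576 + 142 + 2 \cdot 5041\right) + 32\right) \left(-6327\right) = \left(\left(-1 + 576 + 142 + 10082\right) + 32\right) \left(-6327\right) = \left(10799 + 32\right) \left(-6327\right) = 10831 \left(-6327\right) = -68527737$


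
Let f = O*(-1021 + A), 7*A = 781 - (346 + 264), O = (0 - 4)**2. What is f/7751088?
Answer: -6976/3391101 ≈ -0.0020572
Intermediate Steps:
O = 16 (O = (-4)**2 = 16)
A = 171/7 (A = (781 - (346 + 264))/7 = (781 - 1*610)/7 = (781 - 610)/7 = (1/7)*171 = 171/7 ≈ 24.429)
f = -111616/7 (f = 16*(-1021 + 171/7) = 16*(-6976/7) = -111616/7 ≈ -15945.)
f/7751088 = -111616/7/7751088 = -111616/7*1/7751088 = -6976/3391101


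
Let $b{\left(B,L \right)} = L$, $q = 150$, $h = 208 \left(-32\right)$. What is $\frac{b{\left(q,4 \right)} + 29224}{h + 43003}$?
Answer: $\frac{29228}{36347} \approx 0.80414$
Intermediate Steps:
$h = -6656$
$\frac{b{\left(q,4 \right)} + 29224}{h + 43003} = \frac{4 + 29224}{-6656 + 43003} = \frac{29228}{36347}$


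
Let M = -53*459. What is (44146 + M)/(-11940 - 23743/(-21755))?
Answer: -431162345/259730957 ≈ -1.6600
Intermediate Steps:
M = -24327
(44146 + M)/(-11940 - 23743/(-21755)) = (44146 - 24327)/(-11940 - 23743/(-21755)) = 19819/(-11940 - 23743*(-1/21755)) = 19819/(-11940 + 23743/21755) = 19819/(-259730957/21755) = 19819*(-21755/259730957) = -431162345/259730957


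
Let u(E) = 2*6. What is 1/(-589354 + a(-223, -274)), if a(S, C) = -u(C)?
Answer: -1/589366 ≈ -1.6967e-6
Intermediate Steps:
u(E) = 12
a(S, C) = -12 (a(S, C) = -1*12 = -12)
1/(-589354 + a(-223, -274)) = 1/(-589354 - 12) = 1/(-589366) = -1/589366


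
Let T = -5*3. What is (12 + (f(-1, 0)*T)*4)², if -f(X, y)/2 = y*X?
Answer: 144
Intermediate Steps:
f(X, y) = -2*X*y (f(X, y) = -2*y*X = -2*X*y)
T = -15
(12 + (f(-1, 0)*T)*4)² = (12 + (-2*(-1)*0*(-15))*4)² = (12 + (0*(-15))*4)² = (12 + 0*4)² = (12 + 0)² = 12² = 144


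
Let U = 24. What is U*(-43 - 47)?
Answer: -2160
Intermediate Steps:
U*(-43 - 47) = 24*(-43 - 47) = 24*(-90) = -2160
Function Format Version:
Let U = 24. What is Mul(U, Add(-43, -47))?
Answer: -2160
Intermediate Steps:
Mul(U, Add(-43, -47)) = Mul(24, Add(-43, -47)) = Mul(24, -90) = -2160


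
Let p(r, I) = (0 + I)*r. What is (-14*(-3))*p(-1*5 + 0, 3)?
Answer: -630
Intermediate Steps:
p(r, I) = I*r
(-14*(-3))*p(-1*5 + 0, 3) = (-14*(-3))*(3*(-1*5 + 0)) = 42*(3*(-5 + 0)) = 42*(3*(-5)) = 42*(-15) = -630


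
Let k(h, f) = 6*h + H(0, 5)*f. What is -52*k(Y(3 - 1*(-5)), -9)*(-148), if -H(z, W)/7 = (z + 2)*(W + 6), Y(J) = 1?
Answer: 10712832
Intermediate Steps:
H(z, W) = -7*(2 + z)*(6 + W) (H(z, W) = -7*(z + 2)*(W + 6) = -7*(2 + z)*(6 + W))
k(h, f) = -154*f + 6*h (k(h, f) = 6*h + (-84 - 42*0 - 14*5 - 7*5*0)*f = 6*h + (-84 + 0 - 70 + 0)*f = 6*h - 154*f = -154*f + 6*h)
-52*k(Y(3 - 1*(-5)), -9)*(-148) = -52*(-154*(-9) + 6*1)*(-148) = -52*(1386 + 6)*(-148) = -52*1392*(-148) = -72384*(-148) = 10712832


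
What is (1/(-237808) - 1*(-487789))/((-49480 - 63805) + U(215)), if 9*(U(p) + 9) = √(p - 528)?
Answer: -532255792483957977/123621868825150616 - 1044001138599*I*√313/247243737650301232 ≈ -4.3055 - 7.4705e-5*I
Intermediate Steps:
U(p) = -9 + √(-528 + p)/9 (U(p) = -9 + √(p - 528)/9 = -9 + √(-528 + p)/9)
(1/(-237808) - 1*(-487789))/((-49480 - 63805) + U(215)) = (1/(-237808) - 1*(-487789))/((-49480 - 63805) + (-9 + √(-528 + 215)/9)) = (-1/237808 + 487789)/(-113285 + (-9 + √(-313)/9)) = 116000126511/(237808*(-113285 + (-9 + (I*√313)/9))) = 116000126511/(237808*(-113285 + (-9 + I*√313/9))) = 116000126511/(237808*(-113294 + I*√313/9))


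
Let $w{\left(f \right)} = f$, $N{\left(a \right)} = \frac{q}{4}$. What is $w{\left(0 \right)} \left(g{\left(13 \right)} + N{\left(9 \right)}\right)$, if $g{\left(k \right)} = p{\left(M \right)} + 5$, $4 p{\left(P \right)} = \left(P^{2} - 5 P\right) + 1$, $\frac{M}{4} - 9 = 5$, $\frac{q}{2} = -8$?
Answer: $0$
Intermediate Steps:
$q = -16$ ($q = 2 \left(-8\right) = -16$)
$M = 56$ ($M = 36 + 4 \cdot 5 = 36 + 20 = 56$)
$p{\left(P \right)} = \frac{1}{4} - \frac{5 P}{4} + \frac{P^{2}}{4}$ ($p{\left(P \right)} = \frac{\left(P^{2} - 5 P\right) + 1}{4} = \frac{1 + P^{2} - 5 P}{4} = \frac{1}{4} - \frac{5 P}{4} + \frac{P^{2}}{4}$)
$N{\left(a \right)} = -4$ ($N{\left(a \right)} = - \frac{16}{4} = \left(-16\right) \frac{1}{4} = -4$)
$g{\left(k \right)} = \frac{2877}{4}$ ($g{\left(k \right)} = \left(\frac{1}{4} - 70 + \frac{56^{2}}{4}\right) + 5 = \left(\frac{1}{4} - 70 + \frac{1}{4} \cdot 3136\right) + 5 = \left(\frac{1}{4} - 70 + 784\right) + 5 = \frac{2857}{4} + 5 = \frac{2877}{4}$)
$w{\left(0 \right)} \left(g{\left(13 \right)} + N{\left(9 \right)}\right) = 0 \left(\frac{2877}{4} - 4\right) = 0 \cdot \frac{2861}{4} = 0$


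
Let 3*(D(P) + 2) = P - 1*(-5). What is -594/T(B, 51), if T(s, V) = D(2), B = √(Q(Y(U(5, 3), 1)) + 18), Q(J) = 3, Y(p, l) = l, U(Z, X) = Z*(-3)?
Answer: -1782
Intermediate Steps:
D(P) = -⅓ + P/3 (D(P) = -2 + (P - 1*(-5))/3 = -2 + (P + 5)/3 = -2 + (5 + P)/3 = -2 + (5/3 + P/3) = -⅓ + P/3)
U(Z, X) = -3*Z
B = √21 (B = √(3 + 18) = √21 ≈ 4.5826)
T(s, V) = ⅓ (T(s, V) = -⅓ + (⅓)*2 = -⅓ + ⅔ = ⅓)
-594/T(B, 51) = -594/⅓ = -594*3 = -1782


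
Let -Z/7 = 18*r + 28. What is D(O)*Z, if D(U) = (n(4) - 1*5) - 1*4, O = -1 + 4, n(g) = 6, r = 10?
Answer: 4368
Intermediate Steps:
Z = -1456 (Z = -7*(18*10 + 28) = -7*(180 + 28) = -7*208 = -1456)
O = 3
D(U) = -3 (D(U) = (6 - 1*5) - 1*4 = (6 - 5) - 4 = 1 - 4 = -3)
D(O)*Z = -3*(-1456) = 4368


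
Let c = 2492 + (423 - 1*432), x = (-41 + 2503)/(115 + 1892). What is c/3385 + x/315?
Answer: 315619777/428002785 ≈ 0.73742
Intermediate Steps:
x = 2462/2007 ≈ 1.2267
c = 2483 (c = 2492 + (423 - 432) = 2492 - 9 = 2483)
c/3385 + x/315 = 2483/3385 + (2462/2007)/315 = 2483*(1/3385) + (2462/2007)*(1/315) = 2483/3385 + 2462/632205 = 315619777/428002785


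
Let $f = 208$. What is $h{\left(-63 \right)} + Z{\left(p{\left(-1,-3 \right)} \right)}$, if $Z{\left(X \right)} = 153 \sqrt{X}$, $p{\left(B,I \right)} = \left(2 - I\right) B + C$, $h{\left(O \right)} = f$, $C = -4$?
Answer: $208 + 459 i \approx 208.0 + 459.0 i$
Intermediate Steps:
$h{\left(O \right)} = 208$
$p{\left(B,I \right)} = -4 + B \left(2 - I\right)$ ($p{\left(B,I \right)} = \left(2 - I\right) B - 4 = B \left(2 - I\right) - 4 = -4 + B \left(2 - I\right)$)
$h{\left(-63 \right)} + Z{\left(p{\left(-1,-3 \right)} \right)} = 208 + 153 \sqrt{-4 + 2 \left(-1\right) - \left(-1\right) \left(-3\right)} = 208 + 153 \sqrt{-4 - 2 - 3} = 208 + 153 \sqrt{-9} = 208 + 153 \cdot 3 i = 208 + 459 i$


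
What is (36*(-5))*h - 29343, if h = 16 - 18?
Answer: -28983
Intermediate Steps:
h = -2
(36*(-5))*h - 29343 = (36*(-5))*(-2) - 29343 = -180*(-2) - 29343 = 360 - 29343 = -28983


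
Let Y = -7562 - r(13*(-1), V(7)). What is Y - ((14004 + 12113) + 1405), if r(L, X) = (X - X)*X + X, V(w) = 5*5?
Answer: -35109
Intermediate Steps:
V(w) = 25
r(L, X) = X (r(L, X) = 0*X + X = 0 + X = X)
Y = -7587 (Y = -7562 - 1*25 = -7562 - 25 = -7587)
Y - ((14004 + 12113) + 1405) = -7587 - ((14004 + 12113) + 1405) = -7587 - (26117 + 1405) = -7587 - 1*27522 = -7587 - 27522 = -35109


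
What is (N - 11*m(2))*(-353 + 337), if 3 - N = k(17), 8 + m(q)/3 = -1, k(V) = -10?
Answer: -4960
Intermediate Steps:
m(q) = -27 (m(q) = -24 + 3*(-1) = -24 - 3 = -27)
N = 13 (N = 3 - 1*(-10) = 3 + 10 = 13)
(N - 11*m(2))*(-353 + 337) = (13 - 11*(-27))*(-353 + 337) = (13 + 297)*(-16) = 310*(-16) = -4960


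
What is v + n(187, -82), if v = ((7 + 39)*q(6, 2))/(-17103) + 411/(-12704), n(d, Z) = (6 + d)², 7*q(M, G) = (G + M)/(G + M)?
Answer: 56653279778701/1520935584 ≈ 37249.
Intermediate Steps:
q(M, G) = ⅐ (q(M, G) = ((G + M)/(G + M))/7 = (⅐)*1 = ⅐)
v = -49789715/1520935584 (v = ((7 + 39)*(⅐))/(-17103) + 411/(-12704) = (46*(⅐))*(-1/17103) + 411*(-1/12704) = (46/7)*(-1/17103) - 411/12704 = -46/119721 - 411/12704 = -49789715/1520935584 ≈ -0.032736)
v + n(187, -82) = -49789715/1520935584 + (6 + 187)² = -49789715/1520935584 + 193² = -49789715/1520935584 + 37249 = 56653279778701/1520935584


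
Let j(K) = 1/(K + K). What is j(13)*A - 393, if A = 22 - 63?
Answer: -10259/26 ≈ -394.58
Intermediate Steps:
j(K) = 1/(2*K)
A = -41
j(13)*A - 393 = ((½)/13)*(-41) - 393 = ((½)*(1/13))*(-41) - 393 = (1/26)*(-41) - 393 = -41/26 - 393 = -10259/26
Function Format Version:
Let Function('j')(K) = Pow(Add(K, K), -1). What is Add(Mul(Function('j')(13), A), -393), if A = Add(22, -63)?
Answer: Rational(-10259, 26) ≈ -394.58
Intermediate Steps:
Function('j')(K) = Mul(Rational(1, 2), Pow(K, -1)) (Function('j')(K) = Pow(Mul(2, K), -1) = Mul(Rational(1, 2), Pow(K, -1)))
A = -41
Add(Mul(Function('j')(13), A), -393) = Add(Mul(Mul(Rational(1, 2), Pow(13, -1)), -41), -393) = Add(Mul(Mul(Rational(1, 2), Rational(1, 13)), -41), -393) = Add(Mul(Rational(1, 26), -41), -393) = Add(Rational(-41, 26), -393) = Rational(-10259, 26)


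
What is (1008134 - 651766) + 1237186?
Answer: 1593554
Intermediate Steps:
(1008134 - 651766) + 1237186 = 356368 + 1237186 = 1593554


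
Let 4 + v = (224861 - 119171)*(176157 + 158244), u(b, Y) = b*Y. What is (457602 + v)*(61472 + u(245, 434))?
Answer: 5930676307124976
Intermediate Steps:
u(b, Y) = Y*b
v = 35342841686 (v = -4 + (224861 - 119171)*(176157 + 158244) = -4 + 105690*334401 = -4 + 35342841690 = 35342841686)
(457602 + v)*(61472 + u(245, 434)) = (457602 + 35342841686)*(61472 + 434*245) = 35343299288*(61472 + 106330) = 35343299288*167802 = 5930676307124976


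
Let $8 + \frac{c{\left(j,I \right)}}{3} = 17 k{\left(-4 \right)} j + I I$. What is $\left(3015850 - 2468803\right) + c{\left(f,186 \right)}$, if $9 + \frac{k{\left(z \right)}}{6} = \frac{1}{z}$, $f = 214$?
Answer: $45084$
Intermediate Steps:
$k{\left(z \right)} = -54 + \frac{6}{z}$
$c{\left(j,I \right)} = -24 + 3 I^{2} - \frac{5661 j}{2}$ ($c{\left(j,I \right)} = -24 + 3 \left(17 \left(-54 + \frac{6}{-4}\right) j + I I\right) = -24 + 3 \left(17 \left(-54 + 6 \left(- \frac{1}{4}\right)\right) j + I^{2}\right) = -24 + 3 \left(17 \left(-54 - \frac{3}{2}\right) j + I^{2}\right) = -24 + 3 \left(17 \left(- \frac{111}{2}\right) j + I^{2}\right) = -24 + 3 \left(- \frac{1887 j}{2} + I^{2}\right) = -24 + 3 \left(I^{2} - \frac{1887 j}{2}\right) = -24 + \left(3 I^{2} - \frac{5661 j}{2}\right) = -24 + 3 I^{2} - \frac{5661 j}{2}$)
$\left(3015850 - 2468803\right) + c{\left(f,186 \right)} = \left(3015850 - 2468803\right) - \left(605751 - 103788\right) = 547047 - 501963 = 45084$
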